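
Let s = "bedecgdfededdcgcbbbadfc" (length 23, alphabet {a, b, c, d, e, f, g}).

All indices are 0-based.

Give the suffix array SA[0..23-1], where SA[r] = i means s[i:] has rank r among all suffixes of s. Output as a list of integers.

[19, 18, 17, 16, 0, 22, 15, 13, 4, 12, 11, 2, 9, 20, 6, 3, 10, 1, 8, 21, 7, 14, 5]

rank | idx | suffix
   0 |  19 | adfc
   1 |  18 | badfc
   2 |  17 | bbadfc
   3 |  16 | bbbadfc
   4 |   0 | bedecgdfededdcgcbbbadfc
   5 |  22 | c
   6 |  15 | cbbbadfc
   7 |  13 | cgcbbbadfc
   8 |   4 | cgdfededdcgcbbbadfc
   9 |  12 | dcgcbbbadfc
  10 |  11 | ddcgcbbbadfc
  11 |   2 | decgdfededdcgcbbbadfc
  12 |   9 | deddcgcbbbadfc
  13 |  20 | dfc
  14 |   6 | dfededdcgcbbbadfc
  15 |   3 | ecgdfededdcgcbbbadfc
  16 |  10 | eddcgcbbbadfc
  17 |   1 | edecgdfededdcgcbbbadfc
  18 |   8 | ededdcgcbbbadfc
  19 |  21 | fc
  20 |   7 | fededdcgcbbbadfc
  21 |  14 | gcbbbadfc
  22 |   5 | gdfededdcgcbbbadfc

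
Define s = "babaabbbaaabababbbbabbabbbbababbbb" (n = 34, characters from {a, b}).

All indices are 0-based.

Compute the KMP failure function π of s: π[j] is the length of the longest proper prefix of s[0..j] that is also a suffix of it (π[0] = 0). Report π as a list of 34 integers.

[0, 0, 1, 2, 0, 1, 1, 1, 2, 0, 0, 1, 2, 3, 4, 3, 1, 1, 1, 2, 3, 1, 2, 3, 1, 1, 1, 2, 3, 4, 3, 1, 1, 1]

π[0] = 0
j=1 s[j]='a': π[1]=0 (border '')
j=2 s[j]='b': π[2]=1 (border 'b')
j=3 s[j]='a': π[3]=2 (border 'ba')
j=4 s[j]='a': k: 2→0; π[4]=0 (border '')
j=5 s[j]='b': π[5]=1 (border 'b')
j=6 s[j]='b': k: 1→0; π[6]=1 (border 'b')
j=7 s[j]='b': k: 1→0; π[7]=1 (border 'b')
j=8 s[j]='a': π[8]=2 (border 'ba')
j=9 s[j]='a': k: 2→0; π[9]=0 (border '')
j=10 s[j]='a': π[10]=0 (border '')
j=11 s[j]='b': π[11]=1 (border 'b')
j=12 s[j]='a': π[12]=2 (border 'ba')
j=13 s[j]='b': π[13]=3 (border 'bab')
j=14 s[j]='a': π[14]=4 (border 'baba')
j=15 s[j]='b': k: 4→2; π[15]=3 (border 'bab')
j=16 s[j]='b': k: 3→1→0; π[16]=1 (border 'b')
j=17 s[j]='b': k: 1→0; π[17]=1 (border 'b')
j=18 s[j]='b': k: 1→0; π[18]=1 (border 'b')
j=19 s[j]='a': π[19]=2 (border 'ba')
j=20 s[j]='b': π[20]=3 (border 'bab')
j=21 s[j]='b': k: 3→1→0; π[21]=1 (border 'b')
j=22 s[j]='a': π[22]=2 (border 'ba')
j=23 s[j]='b': π[23]=3 (border 'bab')
j=24 s[j]='b': k: 3→1→0; π[24]=1 (border 'b')
j=25 s[j]='b': k: 1→0; π[25]=1 (border 'b')
j=26 s[j]='b': k: 1→0; π[26]=1 (border 'b')
j=27 s[j]='a': π[27]=2 (border 'ba')
j=28 s[j]='b': π[28]=3 (border 'bab')
j=29 s[j]='a': π[29]=4 (border 'baba')
j=30 s[j]='b': k: 4→2; π[30]=3 (border 'bab')
j=31 s[j]='b': k: 3→1→0; π[31]=1 (border 'b')
j=32 s[j]='b': k: 1→0; π[32]=1 (border 'b')
j=33 s[j]='b': k: 1→0; π[33]=1 (border 'b')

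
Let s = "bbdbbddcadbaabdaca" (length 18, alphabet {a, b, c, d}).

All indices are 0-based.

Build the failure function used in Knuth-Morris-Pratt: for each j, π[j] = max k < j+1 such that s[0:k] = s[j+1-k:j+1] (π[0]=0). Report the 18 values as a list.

[0, 1, 0, 1, 2, 3, 0, 0, 0, 0, 1, 0, 0, 1, 0, 0, 0, 0]

π[0] = 0
j=1 s[j]='b': π[1]=1 (border 'b')
j=2 s[j]='d': k: 1→0; π[2]=0 (border '')
j=3 s[j]='b': π[3]=1 (border 'b')
j=4 s[j]='b': π[4]=2 (border 'bb')
j=5 s[j]='d': π[5]=3 (border 'bbd')
j=6 s[j]='d': k: 3→0; π[6]=0 (border '')
j=7 s[j]='c': π[7]=0 (border '')
j=8 s[j]='a': π[8]=0 (border '')
j=9 s[j]='d': π[9]=0 (border '')
j=10 s[j]='b': π[10]=1 (border 'b')
j=11 s[j]='a': k: 1→0; π[11]=0 (border '')
j=12 s[j]='a': π[12]=0 (border '')
j=13 s[j]='b': π[13]=1 (border 'b')
j=14 s[j]='d': k: 1→0; π[14]=0 (border '')
j=15 s[j]='a': π[15]=0 (border '')
j=16 s[j]='c': π[16]=0 (border '')
j=17 s[j]='a': π[17]=0 (border '')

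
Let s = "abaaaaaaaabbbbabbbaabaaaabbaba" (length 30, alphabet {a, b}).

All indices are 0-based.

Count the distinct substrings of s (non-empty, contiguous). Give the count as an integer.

368

rank | idx | suffix
   0 |  29 | a
   1 |   2 | aaaaaaaabbbbabbbaabaaaabbaba
   2 |   3 | aaaaaaabbbbabbbaabaaaabbaba
   3 |   4 | aaaaaabbbbabbbaabaaaabbaba
   4 |   5 | aaaaabbbbabbbaabaaaabbaba
   5 |  21 | aaaabbaba
   6 |   6 | aaaabbbbabbbaabaaaabbaba
   7 |  22 | aaabbaba
   8 |   7 | aaabbbbabbbaabaaaabbaba
   9 |  18 | aabaaaabbaba
  10 |  23 | aabbaba
  11 |   8 | aabbbbabbbaabaaaabbaba
  12 |  27 | aba
  13 |   0 | abaaaaaaaabbbbabbbaabaaaabbaba
  14 |  19 | abaaaabbaba
  15 |  24 | abbaba
  16 |  14 | abbbaabaaaabbaba
  17 |   9 | abbbbabbbaabaaaabbaba
  18 |  28 | ba
  19 |   1 | baaaaaaaabbbbabbbaabaaaabbaba
  20 |  20 | baaaabbaba
  21 |  17 | baabaaaabbaba
  22 |  26 | baba
  23 |  13 | babbbaabaaaabbaba
  24 |  16 | bbaabaaaabbaba
  25 |  25 | bbaba
  26 |  12 | bbabbbaabaaaabbaba
  27 |  15 | bbbaabaaaabbaba
  28 |  11 | bbbabbbaabaaaabbaba
  29 |  10 | bbbbabbbaabaaaabbaba

SA = [29, 2, 3, 4, 5, 21, 6, 22, 7, 18, 23, 8, 27, 0, 19, 24, 14, 9, 28, 1, 20, 17, 26, 13, 16, 25, 12, 15, 11, 10]
rank  pair      lcp
   1  s[29:],s[2:]  1  'a'
   2  s[2:],s[3:]  7  'aaaaaaa'
   3  s[3:],s[4:]  6  'aaaaaa'
   4  s[4:],s[5:]  5  'aaaaa'
   5  s[5:],s[21:]  4  'aaaa'
   6  s[21:],s[6:]  6  'aaaabb'
   7  s[6:],s[22:]  3  'aaa'
   8  s[22:],s[7:]  5  'aaabb'
   9  s[7:],s[18:]  2  'aa'
  10  s[18:],s[23:]  3  'aab'
  11  s[23:],s[8:]  4  'aabb'
  12  s[8:],s[27:]  1  'a'
  13  s[27:],s[0:]  3  'aba'
  14  s[0:],s[19:]  6  'abaaaa'
  15  s[19:],s[24:]  2  'ab'
  16  s[24:],s[14:]  3  'abb'
  17  s[14:],s[9:]  4  'abbb'
  18  s[9:],s[28:]  0  ''
  19  s[28:],s[1:]  2  'ba'
  20  s[1:],s[20:]  5  'baaaa'
  21  s[20:],s[17:]  3  'baa'
  22  s[17:],s[26:]  2  'ba'
  23  s[26:],s[13:]  3  'bab'
  24  s[13:],s[16:]  1  'b'
  25  s[16:],s[25:]  3  'bba'
  26  s[25:],s[12:]  4  'bbab'
  27  s[12:],s[15:]  2  'bb'
  28  s[15:],s[11:]  4  'bbba'
  29  s[11:],s[10:]  3  'bbb'

n(n+1)/2 = 30·31/2 = 465
Σ LCP = 0 + 1 + 7 + 6 + 5 + 4 + 6 + 3 + 5 + 2 + 3 + 4 + 1 + 3 + 6 + 2 + 3 + 4 + 0 + 2 + 5 + 3 + 2 + 3 + 1 + 3 + 4 + 2 + 4 + 3 = 97
distinct = 465 − 97 = 368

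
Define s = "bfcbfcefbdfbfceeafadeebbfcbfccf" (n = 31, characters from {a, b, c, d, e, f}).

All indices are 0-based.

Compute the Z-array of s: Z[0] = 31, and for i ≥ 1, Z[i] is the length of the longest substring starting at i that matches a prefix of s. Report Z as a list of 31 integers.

[31, 0, 0, 3, 0, 0, 0, 0, 1, 0, 0, 3, 0, 0, 0, 0, 0, 0, 0, 0, 0, 0, 1, 6, 0, 0, 3, 0, 0, 0, 0]

Z[0]=31
i=1: fresh scan; Z[1]=0
i=2: fresh scan; Z[2]=0
i=3: fresh scan; Z[3]=3 scan→box=[3,6)
i=4: min(r-i=2, Z[1]=0)=0; Z[4]=0
i=5: min(r-i=1, Z[2]=0)=0; Z[5]=0
i=6: fresh scan; Z[6]=0
i=7: fresh scan; Z[7]=0
i=8: fresh scan; Z[8]=1 scan→box=[8,9)
i=9: fresh scan; Z[9]=0
i=10: fresh scan; Z[10]=0
i=11: fresh scan; Z[11]=3 scan→box=[11,14)
i=12: min(r-i=2, Z[1]=0)=0; Z[12]=0
i=13: min(r-i=1, Z[2]=0)=0; Z[13]=0
i=14: fresh scan; Z[14]=0
i=15: fresh scan; Z[15]=0
i=16: fresh scan; Z[16]=0
i=17: fresh scan; Z[17]=0
i=18: fresh scan; Z[18]=0
i=19: fresh scan; Z[19]=0
i=20: fresh scan; Z[20]=0
i=21: fresh scan; Z[21]=0
i=22: fresh scan; Z[22]=1 scan→box=[22,23)
i=23: fresh scan; Z[23]=6 scan→box=[23,29)
i=24: min(r-i=5, Z[1]=0)=0; Z[24]=0
i=25: min(r-i=4, Z[2]=0)=0; Z[25]=0
i=26: min(r-i=3, Z[3]=3)=3; Z[26]=3
i=27: min(r-i=2, Z[4]=0)=0; Z[27]=0
i=28: min(r-i=1, Z[5]=0)=0; Z[28]=0
i=29: fresh scan; Z[29]=0
i=30: fresh scan; Z[30]=0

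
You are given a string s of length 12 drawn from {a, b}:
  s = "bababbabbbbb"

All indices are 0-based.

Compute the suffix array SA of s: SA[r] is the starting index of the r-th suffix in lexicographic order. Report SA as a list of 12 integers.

[1, 3, 6, 11, 0, 2, 5, 10, 4, 9, 8, 7]

rank | idx | suffix
   0 |   1 | ababbabbbbb
   1 |   3 | abbabbbbb
   2 |   6 | abbbbb
   3 |  11 | b
   4 |   0 | bababbabbbbb
   5 |   2 | babbabbbbb
   6 |   5 | babbbbb
   7 |  10 | bb
   8 |   4 | bbabbbbb
   9 |   9 | bbb
  10 |   8 | bbbb
  11 |   7 | bbbbb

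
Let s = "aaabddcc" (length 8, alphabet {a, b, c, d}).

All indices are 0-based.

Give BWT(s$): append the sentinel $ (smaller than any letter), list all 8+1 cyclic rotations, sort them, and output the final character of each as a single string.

rank  rotation   last
    0  $aaabddcc  c
    1  aaabddcc$  $
    2  aabddcc$a  a
    3  abddcc$aa  a
    4  bddcc$aaa  a
    5  c$aaabddc  c
    6  cc$aaabdd  d
    7  dcc$aaabd  d
    8  ddcc$aaab  b

c$aaacddb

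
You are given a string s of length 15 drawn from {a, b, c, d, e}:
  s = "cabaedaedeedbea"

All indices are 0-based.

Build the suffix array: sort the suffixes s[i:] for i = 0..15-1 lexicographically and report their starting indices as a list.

sorted suffixes:
  #0 SA[0]=14  'a'
  #1 SA[1]=1  'abaedaedeedbea'
  #2 SA[2]=3  'aedaedeedbea'
  #3 SA[3]=6  'aedeedbea'
  #4 SA[4]=2  'baedaedeedbea'
  #5 SA[5]=12  'bea'
  #6 SA[6]=0  'cabaedaedeedbea'
  #7 SA[7]=5  'daedeedbea'
  #8 SA[8]=11  'dbea'
  #9 SA[9]=8  'deedbea'
  #10 SA[10]=13  'ea'
  #11 SA[11]=4  'edaedeedbea'
  #12 SA[12]=10  'edbea'
  #13 SA[13]=7  'edeedbea'
  #14 SA[14]=9  'eedbea'

[14, 1, 3, 6, 2, 12, 0, 5, 11, 8, 13, 4, 10, 7, 9]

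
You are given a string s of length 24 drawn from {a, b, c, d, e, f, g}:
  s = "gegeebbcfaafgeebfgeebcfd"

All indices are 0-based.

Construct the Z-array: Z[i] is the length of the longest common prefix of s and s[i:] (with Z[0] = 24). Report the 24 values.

[24, 0, 2, 0, 0, 0, 0, 0, 0, 0, 0, 0, 2, 0, 0, 0, 0, 2, 0, 0, 0, 0, 0, 0]

Z[0]=24
i=1: outside box; Z[1]=0
i=2: outside box; Z[2]=2 scan→box=[2,4)
i=3: min(r-i=1, Z[1]=0)=0; Z[3]=0
i=4: outside box; Z[4]=0
i=5: outside box; Z[5]=0
i=6: outside box; Z[6]=0
i=7: outside box; Z[7]=0
i=8: outside box; Z[8]=0
i=9: outside box; Z[9]=0
i=10: outside box; Z[10]=0
i=11: outside box; Z[11]=0
i=12: outside box; Z[12]=2 scan→box=[12,14)
i=13: min(r-i=1, Z[1]=0)=0; Z[13]=0
i=14: outside box; Z[14]=0
i=15: outside box; Z[15]=0
i=16: outside box; Z[16]=0
i=17: outside box; Z[17]=2 scan→box=[17,19)
i=18: min(r-i=1, Z[1]=0)=0; Z[18]=0
i=19: outside box; Z[19]=0
i=20: outside box; Z[20]=0
i=21: outside box; Z[21]=0
i=22: outside box; Z[22]=0
i=23: outside box; Z[23]=0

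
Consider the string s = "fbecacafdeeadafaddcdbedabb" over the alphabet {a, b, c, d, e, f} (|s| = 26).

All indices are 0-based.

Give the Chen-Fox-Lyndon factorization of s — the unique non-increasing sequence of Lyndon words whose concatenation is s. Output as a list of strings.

["f", "bec", "acafdeeadafaddcdbed", "abb"]

emit factor 1: 'f' (i=0, period=1)
emit factor 2: 'bec' (i=1, period=3)
emit factor 3: 'acafdeeadafaddcdbed' (i=4, period=19)
emit factor 4: 'abb' (i=23, period=3)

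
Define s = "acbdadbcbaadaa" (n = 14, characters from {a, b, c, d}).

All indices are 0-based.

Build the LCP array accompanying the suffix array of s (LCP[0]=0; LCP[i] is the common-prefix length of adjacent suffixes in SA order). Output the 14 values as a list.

[0, 1, 2, 1, 1, 2, 0, 1, 1, 0, 2, 0, 2, 1]

rank | idx | suffix
   0 |  13 | a
   1 |  12 | aa
   2 |   9 | aadaa
   3 |   0 | acbdadbcbaadaa
   4 |  10 | adaa
   5 |   4 | adbcbaadaa
   6 |   8 | baadaa
   7 |   6 | bcbaadaa
   8 |   2 | bdadbcbaadaa
   9 |   7 | cbaadaa
  10 |   1 | cbdadbcbaadaa
  11 |  11 | daa
  12 |   3 | dadbcbaadaa
  13 |   5 | dbcbaadaa

SA = [13, 12, 9, 0, 10, 4, 8, 6, 2, 7, 1, 11, 3, 5]
[i] adj suffixes → lcp
  [1] 13/12 → 1 ('a')
  [2] 12/9 → 2 ('aa')
  [3] 9/0 → 1 ('a')
  [4] 0/10 → 1 ('a')
  [5] 10/4 → 2 ('ad')
  [6] 4/8 → 0 ('')
  [7] 8/6 → 1 ('b')
  [8] 6/2 → 1 ('b')
  [9] 2/7 → 0 ('')
  [10] 7/1 → 2 ('cb')
  [11] 1/11 → 0 ('')
  [12] 11/3 → 2 ('da')
  [13] 3/5 → 1 ('d')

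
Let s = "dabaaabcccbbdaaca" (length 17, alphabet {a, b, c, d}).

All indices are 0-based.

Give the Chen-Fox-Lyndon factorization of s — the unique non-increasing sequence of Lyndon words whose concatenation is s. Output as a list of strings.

["d", "ab", "aaabcccbbdaac", "a"]

emit factor 1: 'd' (i=0, period=1)
emit factor 2: 'ab' (i=1, period=2)
emit factor 3: 'aaabcccbbdaac' (i=3, period=13)
emit factor 4: 'a' (i=16, period=1)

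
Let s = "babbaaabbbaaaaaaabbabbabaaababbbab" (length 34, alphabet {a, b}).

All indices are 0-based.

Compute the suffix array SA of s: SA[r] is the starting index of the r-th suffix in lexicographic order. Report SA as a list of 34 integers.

rank→(start, suffix):
  0 → (10, 'aaaaaaabbabbabaaababbbab')
  1 → (11, 'aaaaaabbabbabaaababbbab')
  2 → (12, 'aaaaabbabbabaaababbbab')
  3 → (13, 'aaaabbabbabaaababbbab')
  4 → (24, 'aaababbbab')
  5 → (14, 'aaabbabbabaaababbbab')
  6 → (4, 'aaabbbaaaaaaabbabbabaaababbbab')
  7 → (25, 'aababbbab')
  8 → (15, 'aabbabbabaaababbbab')
  9 → (5, 'aabbbaaaaaaabbabbabaaababbbab')
  10 → (32, 'ab')
  11 → (22, 'abaaababbbab')
  12 → (26, 'ababbbab')
  13 → (1, 'abbaaabbbaaaaaaabbabbabaaababbbab')
  14 → (19, 'abbabaaababbbab')
  15 → (16, 'abbabbabaaababbbab')
  16 → (6, 'abbbaaaaaaabbabbabaaababbbab')
  17 → (28, 'abbbab')
  18 → (33, 'b')
  19 → (9, 'baaaaaaabbabbabaaababbbab')
  20 → (23, 'baaababbbab')
  21 → (3, 'baaabbbaaaaaaabbabbabaaababbbab')
  22 → (31, 'bab')
  23 → (21, 'babaaababbbab')
  24 → (0, 'babbaaabbbaaaaaaabbabbabaaababbbab')
  25 → (18, 'babbabaaababbbab')
  26 → (27, 'babbbab')
  27 → (8, 'bbaaaaaaabbabbabaaababbbab')
  28 → (2, 'bbaaabbbaaaaaaabbabbabaaababbbab')
  29 → (30, 'bbab')
  30 → (20, 'bbabaaababbbab')
  31 → (17, 'bbabbabaaababbbab')
  32 → (7, 'bbbaaaaaaabbabbabaaababbbab')
  33 → (29, 'bbbab')

[10, 11, 12, 13, 24, 14, 4, 25, 15, 5, 32, 22, 26, 1, 19, 16, 6, 28, 33, 9, 23, 3, 31, 21, 0, 18, 27, 8, 2, 30, 20, 17, 7, 29]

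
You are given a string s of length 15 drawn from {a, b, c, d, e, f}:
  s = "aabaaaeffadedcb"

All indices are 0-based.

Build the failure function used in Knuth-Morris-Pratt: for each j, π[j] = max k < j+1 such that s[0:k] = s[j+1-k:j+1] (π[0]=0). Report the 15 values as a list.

[0, 1, 0, 1, 2, 2, 0, 0, 0, 1, 0, 0, 0, 0, 0]

π[0] = 0
j=1 s[j]='a': π[1]=1 (border 'a')
j=2 s[j]='b': k: 1→0; π[2]=0 (border '')
j=3 s[j]='a': π[3]=1 (border 'a')
j=4 s[j]='a': π[4]=2 (border 'aa')
j=5 s[j]='a': k: 2→1; π[5]=2 (border 'aa')
j=6 s[j]='e': k: 2→1→0; π[6]=0 (border '')
j=7 s[j]='f': π[7]=0 (border '')
j=8 s[j]='f': π[8]=0 (border '')
j=9 s[j]='a': π[9]=1 (border 'a')
j=10 s[j]='d': k: 1→0; π[10]=0 (border '')
j=11 s[j]='e': π[11]=0 (border '')
j=12 s[j]='d': π[12]=0 (border '')
j=13 s[j]='c': π[13]=0 (border '')
j=14 s[j]='b': π[14]=0 (border '')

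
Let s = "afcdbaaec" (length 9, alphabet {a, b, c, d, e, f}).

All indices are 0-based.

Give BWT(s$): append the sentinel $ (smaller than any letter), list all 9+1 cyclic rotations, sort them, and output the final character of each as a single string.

rank  rotation    last
    0  $afcdbaaec  c
    1  aaec$afcdb  b
    2  aec$afcdba  a
    3  afcdbaaec$  $
    4  baaec$afcd  d
    5  c$afcdbaae  e
    6  cdbaaec$af  f
    7  dbaaec$afc  c
    8  ec$afcdbaa  a
    9  fcdbaaec$a  a

cba$defcaa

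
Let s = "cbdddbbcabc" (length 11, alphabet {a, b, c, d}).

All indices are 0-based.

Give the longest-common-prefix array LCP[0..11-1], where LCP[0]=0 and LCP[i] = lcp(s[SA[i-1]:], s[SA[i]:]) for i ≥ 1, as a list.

rank | idx | suffix
   0 |   8 | abc
   1 |   5 | bbcabc
   2 |   9 | bc
   3 |   6 | bcabc
   4 |   1 | bdddbbcabc
   5 |  10 | c
   6 |   7 | cabc
   7 |   0 | cbdddbbcabc
   8 |   4 | dbbcabc
   9 |   3 | ddbbcabc
  10 |   2 | dddbbcabc

SA = [8, 5, 9, 6, 1, 10, 7, 0, 4, 3, 2]
i: (SA[i-1],SA[i]) lcp shared
  1: (8,5) 0 ''
  2: (5,9) 1 'b'
  3: (9,6) 2 'bc'
  4: (6,1) 1 'b'
  5: (1,10) 0 ''
  6: (10,7) 1 'c'
  7: (7,0) 1 'c'
  8: (0,4) 0 ''
  9: (4,3) 1 'd'
  10: (3,2) 2 'dd'

[0, 0, 1, 2, 1, 0, 1, 1, 0, 1, 2]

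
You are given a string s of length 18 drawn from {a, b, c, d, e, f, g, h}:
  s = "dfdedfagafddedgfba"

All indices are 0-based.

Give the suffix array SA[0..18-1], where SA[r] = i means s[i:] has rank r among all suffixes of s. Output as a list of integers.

rank | idx | suffix
   0 |  17 | a
   1 |   8 | afddedgfba
   2 |   6 | agafddedgfba
   3 |  16 | ba
   4 |  10 | ddedgfba
   5 |   2 | dedfagafddedgfba
   6 |  11 | dedgfba
   7 |   4 | dfagafddedgfba
   8 |   0 | dfdedfagafddedgfba
   9 |  13 | dgfba
  10 |   3 | edfagafddedgfba
  11 |  12 | edgfba
  12 |   5 | fagafddedgfba
  13 |  15 | fba
  14 |   9 | fddedgfba
  15 |   1 | fdedfagafddedgfba
  16 |   7 | gafddedgfba
  17 |  14 | gfba

[17, 8, 6, 16, 10, 2, 11, 4, 0, 13, 3, 12, 5, 15, 9, 1, 7, 14]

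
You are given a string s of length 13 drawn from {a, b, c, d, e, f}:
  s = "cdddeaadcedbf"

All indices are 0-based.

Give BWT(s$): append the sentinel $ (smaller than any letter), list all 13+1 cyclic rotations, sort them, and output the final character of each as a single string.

rank  rotation        last
    0  $cdddeaadcedbf  f
    1  aadcedbf$cddde  e
    2  adcedbf$cdddea  a
    3  bf$cdddeaadced  d
    4  cdddeaadcedbf$  $
    5  cedbf$cdddeaad  d
    6  dbf$cdddeaadce  e
    7  dcedbf$cdddeaa  a
    8  dddeaadcedbf$c  c
    9  ddeaadcedbf$cd  d
   10  deaadcedbf$cdd  d
   11  eaadcedbf$cddd  d
   12  edbf$cdddeaadc  c
   13  f$cdddeaadcedb  b

fead$deacdddcb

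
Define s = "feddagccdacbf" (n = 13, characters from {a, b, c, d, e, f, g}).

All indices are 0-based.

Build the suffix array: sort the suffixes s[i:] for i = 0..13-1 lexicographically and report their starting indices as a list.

[9, 4, 11, 10, 6, 7, 8, 3, 2, 1, 12, 0, 5]

sorted suffixes:
  #0 SA[0]=9  'acbf'
  #1 SA[1]=4  'agccdacbf'
  #2 SA[2]=11  'bf'
  #3 SA[3]=10  'cbf'
  #4 SA[4]=6  'ccdacbf'
  #5 SA[5]=7  'cdacbf'
  #6 SA[6]=8  'dacbf'
  #7 SA[7]=3  'dagccdacbf'
  #8 SA[8]=2  'ddagccdacbf'
  #9 SA[9]=1  'eddagccdacbf'
  #10 SA[10]=12  'f'
  #11 SA[11]=0  'feddagccdacbf'
  #12 SA[12]=5  'gccdacbf'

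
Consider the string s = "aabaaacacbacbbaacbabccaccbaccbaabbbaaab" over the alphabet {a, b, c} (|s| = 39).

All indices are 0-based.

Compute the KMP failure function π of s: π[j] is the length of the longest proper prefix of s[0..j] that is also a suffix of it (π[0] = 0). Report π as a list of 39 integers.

π[0] = 0
j=1 s[j]='a': π[1]=1 (border 'a')
j=2 s[j]='b': k: 1→0; π[2]=0 (border '')
j=3 s[j]='a': π[3]=1 (border 'a')
j=4 s[j]='a': π[4]=2 (border 'aa')
j=5 s[j]='a': k: 2→1; π[5]=2 (border 'aa')
j=6 s[j]='c': k: 2→1→0; π[6]=0 (border '')
j=7 s[j]='a': π[7]=1 (border 'a')
j=8 s[j]='c': k: 1→0; π[8]=0 (border '')
j=9 s[j]='b': π[9]=0 (border '')
j=10 s[j]='a': π[10]=1 (border 'a')
j=11 s[j]='c': k: 1→0; π[11]=0 (border '')
j=12 s[j]='b': π[12]=0 (border '')
j=13 s[j]='b': π[13]=0 (border '')
j=14 s[j]='a': π[14]=1 (border 'a')
j=15 s[j]='a': π[15]=2 (border 'aa')
j=16 s[j]='c': k: 2→1→0; π[16]=0 (border '')
j=17 s[j]='b': π[17]=0 (border '')
j=18 s[j]='a': π[18]=1 (border 'a')
j=19 s[j]='b': k: 1→0; π[19]=0 (border '')
j=20 s[j]='c': π[20]=0 (border '')
j=21 s[j]='c': π[21]=0 (border '')
j=22 s[j]='a': π[22]=1 (border 'a')
j=23 s[j]='c': k: 1→0; π[23]=0 (border '')
j=24 s[j]='c': π[24]=0 (border '')
j=25 s[j]='b': π[25]=0 (border '')
j=26 s[j]='a': π[26]=1 (border 'a')
j=27 s[j]='c': k: 1→0; π[27]=0 (border '')
j=28 s[j]='c': π[28]=0 (border '')
j=29 s[j]='b': π[29]=0 (border '')
j=30 s[j]='a': π[30]=1 (border 'a')
j=31 s[j]='a': π[31]=2 (border 'aa')
j=32 s[j]='b': π[32]=3 (border 'aab')
j=33 s[j]='b': k: 3→0; π[33]=0 (border '')
j=34 s[j]='b': π[34]=0 (border '')
j=35 s[j]='a': π[35]=1 (border 'a')
j=36 s[j]='a': π[36]=2 (border 'aa')
j=37 s[j]='a': k: 2→1; π[37]=2 (border 'aa')
j=38 s[j]='b': π[38]=3 (border 'aab')

[0, 1, 0, 1, 2, 2, 0, 1, 0, 0, 1, 0, 0, 0, 1, 2, 0, 0, 1, 0, 0, 0, 1, 0, 0, 0, 1, 0, 0, 0, 1, 2, 3, 0, 0, 1, 2, 2, 3]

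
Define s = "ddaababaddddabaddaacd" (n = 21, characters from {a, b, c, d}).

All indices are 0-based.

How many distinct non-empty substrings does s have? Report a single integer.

sorted suffixes:
  #0 SA[0]=2  'aababaddddabaddaacd'
  #1 SA[1]=17  'aacd'
  #2 SA[2]=3  'ababaddddabaddaacd'
  #3 SA[3]=12  'abaddaacd'
  #4 SA[4]=5  'abaddddabaddaacd'
  #5 SA[5]=18  'acd'
  #6 SA[6]=14  'addaacd'
  #7 SA[7]=7  'addddabaddaacd'
  #8 SA[8]=4  'babaddddabaddaacd'
  #9 SA[9]=13  'baddaacd'
  #10 SA[10]=6  'baddddabaddaacd'
  #11 SA[11]=19  'cd'
  #12 SA[12]=20  'd'
  #13 SA[13]=1  'daababaddddabaddaacd'
  #14 SA[14]=16  'daacd'
  #15 SA[15]=11  'dabaddaacd'
  #16 SA[16]=0  'ddaababaddddabaddaacd'
  #17 SA[17]=15  'ddaacd'
  #18 SA[18]=10  'ddabaddaacd'
  #19 SA[19]=9  'dddabaddaacd'
  #20 SA[20]=8  'ddddabaddaacd'

SA = [2, 17, 3, 12, 5, 18, 14, 7, 4, 13, 6, 19, 20, 1, 16, 11, 0, 15, 10, 9, 8]
[i] adj suffixes → lcp
  [1] 2/17 → 2 ('aa')
  [2] 17/3 → 1 ('a')
  [3] 3/12 → 3 ('aba')
  [4] 12/5 → 5 ('abadd')
  [5] 5/18 → 1 ('a')
  [6] 18/14 → 1 ('a')
  [7] 14/7 → 3 ('add')
  [8] 7/4 → 0 ('')
  [9] 4/13 → 2 ('ba')
  [10] 13/6 → 4 ('badd')
  [11] 6/19 → 0 ('')
  [12] 19/20 → 0 ('')
  [13] 20/1 → 1 ('d')
  [14] 1/16 → 3 ('daa')
  [15] 16/11 → 2 ('da')
  [16] 11/0 → 1 ('d')
  [17] 0/15 → 4 ('ddaa')
  [18] 15/10 → 3 ('dda')
  [19] 10/9 → 2 ('dd')
  [20] 9/8 → 3 ('ddd')

n(n+1)/2 = 21·22/2 = 231
Σ LCP = 0 + 2 + 1 + 3 + 5 + 1 + 1 + 3 + 0 + 2 + 4 + 0 + 0 + 1 + 3 + 2 + 1 + 4 + 3 + 2 + 3 = 41
distinct = 231 − 41 = 190

190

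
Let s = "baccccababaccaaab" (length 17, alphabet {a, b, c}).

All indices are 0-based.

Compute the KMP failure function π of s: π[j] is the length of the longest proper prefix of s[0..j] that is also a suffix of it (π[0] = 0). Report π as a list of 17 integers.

π[0] = 0
j=1 s[j]='a': π[1]=0 (border '')
j=2 s[j]='c': π[2]=0 (border '')
j=3 s[j]='c': π[3]=0 (border '')
j=4 s[j]='c': π[4]=0 (border '')
j=5 s[j]='c': π[5]=0 (border '')
j=6 s[j]='a': π[6]=0 (border '')
j=7 s[j]='b': π[7]=1 (border 'b')
j=8 s[j]='a': π[8]=2 (border 'ba')
j=9 s[j]='b': k: 2→0; π[9]=1 (border 'b')
j=10 s[j]='a': π[10]=2 (border 'ba')
j=11 s[j]='c': π[11]=3 (border 'bac')
j=12 s[j]='c': π[12]=4 (border 'bacc')
j=13 s[j]='a': k: 4→0; π[13]=0 (border '')
j=14 s[j]='a': π[14]=0 (border '')
j=15 s[j]='a': π[15]=0 (border '')
j=16 s[j]='b': π[16]=1 (border 'b')

[0, 0, 0, 0, 0, 0, 0, 1, 2, 1, 2, 3, 4, 0, 0, 0, 1]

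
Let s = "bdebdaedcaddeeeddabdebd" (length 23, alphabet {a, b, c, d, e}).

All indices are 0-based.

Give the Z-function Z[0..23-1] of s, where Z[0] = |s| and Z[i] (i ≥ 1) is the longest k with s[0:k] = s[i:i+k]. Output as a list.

Z[0]=23
i=1: fresh scan; Z[1]=0
i=2: fresh scan; Z[2]=0
i=3: fresh scan; Z[3]=2 grow→box=[3,5)
i=4: min(r-i=1, Z[1]=0)=0; Z[4]=0
i=5: fresh scan; Z[5]=0
i=6: fresh scan; Z[6]=0
i=7: fresh scan; Z[7]=0
i=8: fresh scan; Z[8]=0
i=9: fresh scan; Z[9]=0
i=10: fresh scan; Z[10]=0
i=11: fresh scan; Z[11]=0
i=12: fresh scan; Z[12]=0
i=13: fresh scan; Z[13]=0
i=14: fresh scan; Z[14]=0
i=15: fresh scan; Z[15]=0
i=16: fresh scan; Z[16]=0
i=17: fresh scan; Z[17]=0
i=18: fresh scan; Z[18]=5 grow→box=[18,23)
i=19: min(r-i=4, Z[1]=0)=0; Z[19]=0
i=20: min(r-i=3, Z[2]=0)=0; Z[20]=0
i=21: min(r-i=2, Z[3]=2)=2; Z[21]=2
i=22: min(r-i=1, Z[4]=0)=0; Z[22]=0

[23, 0, 0, 2, 0, 0, 0, 0, 0, 0, 0, 0, 0, 0, 0, 0, 0, 0, 5, 0, 0, 2, 0]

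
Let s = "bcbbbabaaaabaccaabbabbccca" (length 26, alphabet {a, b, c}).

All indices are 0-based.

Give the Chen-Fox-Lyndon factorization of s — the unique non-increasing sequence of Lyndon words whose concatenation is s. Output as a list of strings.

emit factor 1: 'bc' (i=0, period=2)
emit factor 2: 'b' (i=2, period=1)
emit factor 3: 'b' (i=3, period=1)
emit factor 4: 'b' (i=4, period=1)
emit factor 5: 'ab' (i=5, period=2)
emit factor 6: 'aaaabaccaabbabbccc' (i=7, period=18)
emit factor 7: 'a' (i=25, period=1)

["bc", "b", "b", "b", "ab", "aaaabaccaabbabbccc", "a"]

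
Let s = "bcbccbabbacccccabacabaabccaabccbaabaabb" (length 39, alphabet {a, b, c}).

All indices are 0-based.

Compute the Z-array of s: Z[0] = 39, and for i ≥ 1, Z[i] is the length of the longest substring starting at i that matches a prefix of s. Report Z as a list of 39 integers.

Z[0]=39
i=1: outside box; Z[1]=0
i=2: outside box; Z[2]=2 extend→box=[2,4)
i=3: min(r-i=1, Z[1]=0)=0; Z[3]=0
i=4: outside box; Z[4]=0
i=5: outside box; Z[5]=1 extend→box=[5,6)
i=6: outside box; Z[6]=0
i=7: outside box; Z[7]=1 extend→box=[7,8)
i=8: outside box; Z[8]=1 extend→box=[8,9)
i=9: outside box; Z[9]=0
i=10: outside box; Z[10]=0
i=11: outside box; Z[11]=0
i=12: outside box; Z[12]=0
i=13: outside box; Z[13]=0
i=14: outside box; Z[14]=0
i=15: outside box; Z[15]=0
i=16: outside box; Z[16]=1 extend→box=[16,17)
i=17: outside box; Z[17]=0
i=18: outside box; Z[18]=0
i=19: outside box; Z[19]=0
i=20: outside box; Z[20]=1 extend→box=[20,21)
i=21: outside box; Z[21]=0
i=22: outside box; Z[22]=0
i=23: outside box; Z[23]=2 extend→box=[23,25)
i=24: min(r-i=1, Z[1]=0)=0; Z[24]=0
i=25: outside box; Z[25]=0
i=26: outside box; Z[26]=0
i=27: outside box; Z[27]=0
i=28: outside box; Z[28]=2 extend→box=[28,30)
i=29: min(r-i=1, Z[1]=0)=0; Z[29]=0
i=30: outside box; Z[30]=0
i=31: outside box; Z[31]=1 extend→box=[31,32)
i=32: outside box; Z[32]=0
i=33: outside box; Z[33]=0
i=34: outside box; Z[34]=1 extend→box=[34,35)
i=35: outside box; Z[35]=0
i=36: outside box; Z[36]=0
i=37: outside box; Z[37]=1 extend→box=[37,38)
i=38: outside box; Z[38]=1 extend→box=[38,39)

[39, 0, 2, 0, 0, 1, 0, 1, 1, 0, 0, 0, 0, 0, 0, 0, 1, 0, 0, 0, 1, 0, 0, 2, 0, 0, 0, 0, 2, 0, 0, 1, 0, 0, 1, 0, 0, 1, 1]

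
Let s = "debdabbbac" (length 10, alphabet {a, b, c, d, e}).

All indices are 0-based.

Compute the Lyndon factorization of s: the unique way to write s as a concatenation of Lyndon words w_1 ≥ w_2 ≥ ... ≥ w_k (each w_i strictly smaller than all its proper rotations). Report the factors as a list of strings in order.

emit factor 1: 'de' (i=0, period=2)
emit factor 2: 'bd' (i=2, period=2)
emit factor 3: 'abbbac' (i=4, period=6)

["de", "bd", "abbbac"]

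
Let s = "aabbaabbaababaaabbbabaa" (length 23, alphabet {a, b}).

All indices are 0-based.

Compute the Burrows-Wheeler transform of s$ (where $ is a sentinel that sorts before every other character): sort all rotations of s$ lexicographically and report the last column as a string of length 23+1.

rank  rotation                  last
    0  $aabbaabbaababaaabbbabaa  a
    1  a$aabbaabbaababaaabbbaba  a
    2  aa$aabbaabbaababaaabbbab  b
    3  aaabbbabaa$aabbaabbaabab  b
    4  aababaaabbbabaa$aabbaabb  b
    5  aabbaababaaabbbabaa$aabb  b
    6  aabbaabbaababaaabbbabaa$  $
    7  aabbbabaa$aabbaabbaababa  a
    8  abaa$aabbaabbaababaaabbb  b
    9  abaaabbbabaa$aabbaabbaab  b
   10  ababaaabbbabaa$aabbaabba  a
   11  abbaababaaabbbabaa$aabba  a
   12  abbaabbaababaaabbbabaa$a  a
   13  abbbabaa$aabbaabbaababaa  a
   14  baa$aabbaabbaababaaabbba  a
   15  baaabbbabaa$aabbaabbaaba  a
   16  baababaaabbbabaa$aabbaab  b
   17  baabbaababaaabbbabaa$aab  b
   18  babaa$aabbaabbaababaaabb  b
   19  babaaabbbabaa$aabbaabbaa  a
   20  bbaababaaabbbabaa$aabbaa  a
   21  bbaabbaababaaabbbabaa$aa  a
   22  bbabaa$aabbaabbaababaaab  b
   23  bbbabaa$aabbaabbaababaaa  a

aabbbb$abbaaaaaabbbaaaba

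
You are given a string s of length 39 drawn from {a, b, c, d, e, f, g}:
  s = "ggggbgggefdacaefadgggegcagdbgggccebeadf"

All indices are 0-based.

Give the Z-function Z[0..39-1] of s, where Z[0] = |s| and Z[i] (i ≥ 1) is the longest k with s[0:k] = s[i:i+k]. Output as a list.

Z[0]=39
i=1: fresh scan; Z[1]=3 grow→box=[1,4)
i=2: min(r-i=2, Z[1]=3)=2; Z[2]=2
i=3: min(r-i=1, Z[2]=2)=1; Z[3]=1
i=4: fresh scan; Z[4]=0
i=5: fresh scan; Z[5]=3 grow→box=[5,8)
i=6: min(r-i=2, Z[1]=3)=2; Z[6]=2
i=7: min(r-i=1, Z[2]=2)=1; Z[7]=1
i=8: fresh scan; Z[8]=0
i=9: fresh scan; Z[9]=0
i=10: fresh scan; Z[10]=0
i=11: fresh scan; Z[11]=0
i=12: fresh scan; Z[12]=0
i=13: fresh scan; Z[13]=0
i=14: fresh scan; Z[14]=0
i=15: fresh scan; Z[15]=0
i=16: fresh scan; Z[16]=0
i=17: fresh scan; Z[17]=0
i=18: fresh scan; Z[18]=3 grow→box=[18,21)
i=19: min(r-i=2, Z[1]=3)=2; Z[19]=2
i=20: min(r-i=1, Z[2]=2)=1; Z[20]=1
i=21: fresh scan; Z[21]=0
i=22: fresh scan; Z[22]=1 grow→box=[22,23)
i=23: fresh scan; Z[23]=0
i=24: fresh scan; Z[24]=0
i=25: fresh scan; Z[25]=1 grow→box=[25,26)
i=26: fresh scan; Z[26]=0
i=27: fresh scan; Z[27]=0
i=28: fresh scan; Z[28]=3 grow→box=[28,31)
i=29: min(r-i=2, Z[1]=3)=2; Z[29]=2
i=30: min(r-i=1, Z[2]=2)=1; Z[30]=1
i=31: fresh scan; Z[31]=0
i=32: fresh scan; Z[32]=0
i=33: fresh scan; Z[33]=0
i=34: fresh scan; Z[34]=0
i=35: fresh scan; Z[35]=0
i=36: fresh scan; Z[36]=0
i=37: fresh scan; Z[37]=0
i=38: fresh scan; Z[38]=0

[39, 3, 2, 1, 0, 3, 2, 1, 0, 0, 0, 0, 0, 0, 0, 0, 0, 0, 3, 2, 1, 0, 1, 0, 0, 1, 0, 0, 3, 2, 1, 0, 0, 0, 0, 0, 0, 0, 0]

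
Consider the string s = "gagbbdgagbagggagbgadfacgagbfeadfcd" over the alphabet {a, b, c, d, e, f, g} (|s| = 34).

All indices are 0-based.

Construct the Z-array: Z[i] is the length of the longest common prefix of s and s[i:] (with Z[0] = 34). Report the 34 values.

[34, 0, 1, 0, 0, 0, 4, 0, 1, 0, 0, 1, 1, 4, 0, 1, 0, 2, 0, 0, 0, 0, 0, 4, 0, 1, 0, 0, 0, 0, 0, 0, 0, 0]

Z[0]=34
i=1: i≥r, start 0; Z[1]=0
i=2: i≥r, start 0; Z[2]=1 extend→box=[2,3)
i=3: i≥r, start 0; Z[3]=0
i=4: i≥r, start 0; Z[4]=0
i=5: i≥r, start 0; Z[5]=0
i=6: i≥r, start 0; Z[6]=4 extend→box=[6,10)
i=7: min(r-i=3, Z[1]=0)=0; Z[7]=0
i=8: min(r-i=2, Z[2]=1)=1; Z[8]=1
i=9: min(r-i=1, Z[3]=0)=0; Z[9]=0
i=10: i≥r, start 0; Z[10]=0
i=11: i≥r, start 0; Z[11]=1 extend→box=[11,12)
i=12: i≥r, start 0; Z[12]=1 extend→box=[12,13)
i=13: i≥r, start 0; Z[13]=4 extend→box=[13,17)
i=14: min(r-i=3, Z[1]=0)=0; Z[14]=0
i=15: min(r-i=2, Z[2]=1)=1; Z[15]=1
i=16: min(r-i=1, Z[3]=0)=0; Z[16]=0
i=17: i≥r, start 0; Z[17]=2 extend→box=[17,19)
i=18: min(r-i=1, Z[1]=0)=0; Z[18]=0
i=19: i≥r, start 0; Z[19]=0
i=20: i≥r, start 0; Z[20]=0
i=21: i≥r, start 0; Z[21]=0
i=22: i≥r, start 0; Z[22]=0
i=23: i≥r, start 0; Z[23]=4 extend→box=[23,27)
i=24: min(r-i=3, Z[1]=0)=0; Z[24]=0
i=25: min(r-i=2, Z[2]=1)=1; Z[25]=1
i=26: min(r-i=1, Z[3]=0)=0; Z[26]=0
i=27: i≥r, start 0; Z[27]=0
i=28: i≥r, start 0; Z[28]=0
i=29: i≥r, start 0; Z[29]=0
i=30: i≥r, start 0; Z[30]=0
i=31: i≥r, start 0; Z[31]=0
i=32: i≥r, start 0; Z[32]=0
i=33: i≥r, start 0; Z[33]=0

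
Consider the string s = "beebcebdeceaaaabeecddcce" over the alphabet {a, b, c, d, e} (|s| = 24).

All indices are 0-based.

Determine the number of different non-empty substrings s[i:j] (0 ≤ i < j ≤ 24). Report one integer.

271

rank | idx | suffix
   0 |  11 | aaaabeecddcce
   1 |  12 | aaabeecddcce
   2 |  13 | aabeecddcce
   3 |  14 | abeecddcce
   4 |   3 | bcebdeceaaaabeecddcce
   5 |   6 | bdeceaaaabeecddcce
   6 |   0 | beebcebdeceaaaabeecddcce
   7 |  15 | beecddcce
   8 |  21 | cce
   9 |  18 | cddcce
  10 |  22 | ce
  11 |   9 | ceaaaabeecddcce
  12 |   4 | cebdeceaaaabeecddcce
  13 |  20 | dcce
  14 |  19 | ddcce
  15 |   7 | deceaaaabeecddcce
  16 |  23 | e
  17 |  10 | eaaaabeecddcce
  18 |   2 | ebcebdeceaaaabeecddcce
  19 |   5 | ebdeceaaaabeecddcce
  20 |  17 | ecddcce
  21 |   8 | eceaaaabeecddcce
  22 |   1 | eebcebdeceaaaabeecddcce
  23 |  16 | eecddcce

SA = [11, 12, 13, 14, 3, 6, 0, 15, 21, 18, 22, 9, 4, 20, 19, 7, 23, 10, 2, 5, 17, 8, 1, 16]
[i] adj suffixes → lcp
  [1] 11/12 → 3 ('aaa')
  [2] 12/13 → 2 ('aa')
  [3] 13/14 → 1 ('a')
  [4] 14/3 → 0 ('')
  [5] 3/6 → 1 ('b')
  [6] 6/0 → 1 ('b')
  [7] 0/15 → 3 ('bee')
  [8] 15/21 → 0 ('')
  [9] 21/18 → 1 ('c')
  [10] 18/22 → 1 ('c')
  [11] 22/9 → 2 ('ce')
  [12] 9/4 → 2 ('ce')
  [13] 4/20 → 0 ('')
  [14] 20/19 → 1 ('d')
  [15] 19/7 → 1 ('d')
  [16] 7/23 → 0 ('')
  [17] 23/10 → 1 ('e')
  [18] 10/2 → 1 ('e')
  [19] 2/5 → 2 ('eb')
  [20] 5/17 → 1 ('e')
  [21] 17/8 → 2 ('ec')
  [22] 8/1 → 1 ('e')
  [23] 1/16 → 2 ('ee')

n(n+1)/2 = 24·25/2 = 300
Σ LCP = 0 + 3 + 2 + 1 + 0 + 1 + 1 + 3 + 0 + 1 + 1 + 2 + 2 + 0 + 1 + 1 + 0 + 1 + 1 + 2 + 1 + 2 + 1 + 2 = 29
distinct = 300 − 29 = 271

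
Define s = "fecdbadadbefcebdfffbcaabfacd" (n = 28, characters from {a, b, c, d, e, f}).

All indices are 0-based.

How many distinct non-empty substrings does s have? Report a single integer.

sorted suffixes:
  #0 SA[0]=21  'aabfacd'
  #1 SA[1]=22  'abfacd'
  #2 SA[2]=25  'acd'
  #3 SA[3]=5  'adadbefcebdfffbcaabfacd'
  #4 SA[4]=7  'adbefcebdfffbcaabfacd'
  #5 SA[5]=4  'badadbefcebdfffbcaabfacd'
  #6 SA[6]=19  'bcaabfacd'
  #7 SA[7]=14  'bdfffbcaabfacd'
  #8 SA[8]=9  'befcebdfffbcaabfacd'
  #9 SA[9]=23  'bfacd'
  #10 SA[10]=20  'caabfacd'
  #11 SA[11]=26  'cd'
  #12 SA[12]=2  'cdbadadbefcebdfffbcaabfacd'
  #13 SA[13]=12  'cebdfffbcaabfacd'
  #14 SA[14]=27  'd'
  #15 SA[15]=6  'dadbefcebdfffbcaabfacd'
  #16 SA[16]=3  'dbadadbefcebdfffbcaabfacd'
  #17 SA[17]=8  'dbefcebdfffbcaabfacd'
  #18 SA[18]=15  'dfffbcaabfacd'
  #19 SA[19]=13  'ebdfffbcaabfacd'
  #20 SA[20]=1  'ecdbadadbefcebdfffbcaabfacd'
  #21 SA[21]=10  'efcebdfffbcaabfacd'
  #22 SA[22]=24  'facd'
  #23 SA[23]=18  'fbcaabfacd'
  #24 SA[24]=11  'fcebdfffbcaabfacd'
  #25 SA[25]=0  'fecdbadadbefcebdfffbcaabfacd'
  #26 SA[26]=17  'ffbcaabfacd'
  #27 SA[27]=16  'fffbcaabfacd'

SA = [21, 22, 25, 5, 7, 4, 19, 14, 9, 23, 20, 26, 2, 12, 27, 6, 3, 8, 15, 13, 1, 10, 24, 18, 11, 0, 17, 16]
rank  pair      lcp
   1  s[21:],s[22:]  1  'a'
   2  s[22:],s[25:]  1  'a'
   3  s[25:],s[5:]  1  'a'
   4  s[5:],s[7:]  2  'ad'
   5  s[7:],s[4:]  0  ''
   6  s[4:],s[19:]  1  'b'
   7  s[19:],s[14:]  1  'b'
   8  s[14:],s[9:]  1  'b'
   9  s[9:],s[23:]  1  'b'
  10  s[23:],s[20:]  0  ''
  11  s[20:],s[26:]  1  'c'
  12  s[26:],s[2:]  2  'cd'
  13  s[2:],s[12:]  1  'c'
  14  s[12:],s[27:]  0  ''
  15  s[27:],s[6:]  1  'd'
  16  s[6:],s[3:]  1  'd'
  17  s[3:],s[8:]  2  'db'
  18  s[8:],s[15:]  1  'd'
  19  s[15:],s[13:]  0  ''
  20  s[13:],s[1:]  1  'e'
  21  s[1:],s[10:]  1  'e'
  22  s[10:],s[24:]  0  ''
  23  s[24:],s[18:]  1  'f'
  24  s[18:],s[11:]  1  'f'
  25  s[11:],s[0:]  1  'f'
  26  s[0:],s[17:]  1  'f'
  27  s[17:],s[16:]  2  'ff'

n(n+1)/2 = 28·29/2 = 406
Σ LCP = 0 + 1 + 1 + 1 + 2 + 0 + 1 + 1 + 1 + 1 + 0 + 1 + 2 + 1 + 0 + 1 + 1 + 2 + 1 + 0 + 1 + 1 + 0 + 1 + 1 + 1 + 1 + 2 = 26
distinct = 406 − 26 = 380

380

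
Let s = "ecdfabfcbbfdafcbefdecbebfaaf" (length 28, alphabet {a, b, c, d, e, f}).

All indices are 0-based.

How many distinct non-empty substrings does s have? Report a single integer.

rank | idx | suffix
   0 |  25 | aaf
   1 |   4 | abfcbbfdafcbefdecbebfaaf
   2 |  26 | af
   3 |  12 | afcbefdecbebfaaf
   4 |   8 | bbfdafcbefdecbebfaaf
   5 |  21 | bebfaaf
   6 |  15 | befdecbebfaaf
   7 |  23 | bfaaf
   8 |   5 | bfcbbfdafcbefdecbebfaaf
   9 |   9 | bfdafcbefdecbebfaaf
  10 |   7 | cbbfdafcbefdecbebfaaf
  11 |  20 | cbebfaaf
  12 |  14 | cbefdecbebfaaf
  13 |   1 | cdfabfcbbfdafcbefdecbebfaaf
  14 |  11 | dafcbefdecbebfaaf
  15 |  18 | decbebfaaf
  16 |   2 | dfabfcbbfdafcbefdecbebfaaf
  17 |  22 | ebfaaf
  18 |  19 | ecbebfaaf
  19 |   0 | ecdfabfcbbfdafcbefdecbebfaaf
  20 |  16 | efdecbebfaaf
  21 |  27 | f
  22 |  24 | faaf
  23 |   3 | fabfcbbfdafcbefdecbebfaaf
  24 |   6 | fcbbfdafcbefdecbebfaaf
  25 |  13 | fcbefdecbebfaaf
  26 |  10 | fdafcbefdecbebfaaf
  27 |  17 | fdecbebfaaf

SA = [25, 4, 26, 12, 8, 21, 15, 23, 5, 9, 7, 20, 14, 1, 11, 18, 2, 22, 19, 0, 16, 27, 24, 3, 6, 13, 10, 17]
i: (SA[i-1],SA[i]) lcp shared
  1: (25,4) 1 'a'
  2: (4,26) 1 'a'
  3: (26,12) 2 'af'
  4: (12,8) 0 ''
  5: (8,21) 1 'b'
  6: (21,15) 2 'be'
  7: (15,23) 1 'b'
  8: (23,5) 2 'bf'
  9: (5,9) 2 'bf'
  10: (9,7) 0 ''
  11: (7,20) 2 'cb'
  12: (20,14) 3 'cbe'
  13: (14,1) 1 'c'
  14: (1,11) 0 ''
  15: (11,18) 1 'd'
  16: (18,2) 1 'd'
  17: (2,22) 0 ''
  18: (22,19) 1 'e'
  19: (19,0) 2 'ec'
  20: (0,16) 1 'e'
  21: (16,27) 0 ''
  22: (27,24) 1 'f'
  23: (24,3) 2 'fa'
  24: (3,6) 1 'f'
  25: (6,13) 3 'fcb'
  26: (13,10) 1 'f'
  27: (10,17) 2 'fd'

n(n+1)/2 = 28·29/2 = 406
Σ LCP = 0 + 1 + 1 + 2 + 0 + 1 + 2 + 1 + 2 + 2 + 0 + 2 + 3 + 1 + 0 + 1 + 1 + 0 + 1 + 2 + 1 + 0 + 1 + 2 + 1 + 3 + 1 + 2 = 34
distinct = 406 − 34 = 372

372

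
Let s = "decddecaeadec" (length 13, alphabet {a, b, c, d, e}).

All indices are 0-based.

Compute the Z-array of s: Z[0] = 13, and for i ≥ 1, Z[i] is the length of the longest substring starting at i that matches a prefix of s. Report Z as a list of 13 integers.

[13, 0, 0, 1, 3, 0, 0, 0, 0, 0, 3, 0, 0]

Z[0]=13
i=1: fresh scan; Z[1]=0
i=2: fresh scan; Z[2]=0
i=3: fresh scan; Z[3]=1 extend→box=[3,4)
i=4: fresh scan; Z[4]=3 extend→box=[4,7)
i=5: min(r-i=2, Z[1]=0)=0; Z[5]=0
i=6: min(r-i=1, Z[2]=0)=0; Z[6]=0
i=7: fresh scan; Z[7]=0
i=8: fresh scan; Z[8]=0
i=9: fresh scan; Z[9]=0
i=10: fresh scan; Z[10]=3 extend→box=[10,13)
i=11: min(r-i=2, Z[1]=0)=0; Z[11]=0
i=12: min(r-i=1, Z[2]=0)=0; Z[12]=0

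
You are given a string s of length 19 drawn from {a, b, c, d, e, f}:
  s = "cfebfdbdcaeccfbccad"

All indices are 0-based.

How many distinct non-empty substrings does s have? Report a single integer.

rank | idx | suffix
   0 |  17 | ad
   1 |   9 | aeccfbccad
   2 |  14 | bccad
   3 |   6 | bdcaeccfbccad
   4 |   3 | bfdbdcaeccfbccad
   5 |  16 | cad
   6 |   8 | caeccfbccad
   7 |  15 | ccad
   8 |  11 | ccfbccad
   9 |  12 | cfbccad
  10 |   0 | cfebfdbdcaeccfbccad
  11 |  18 | d
  12 |   5 | dbdcaeccfbccad
  13 |   7 | dcaeccfbccad
  14 |   2 | ebfdbdcaeccfbccad
  15 |  10 | eccfbccad
  16 |  13 | fbccad
  17 |   4 | fdbdcaeccfbccad
  18 |   1 | febfdbdcaeccfbccad

SA = [17, 9, 14, 6, 3, 16, 8, 15, 11, 12, 0, 18, 5, 7, 2, 10, 13, 4, 1]
rank  pair      lcp
   1  s[17:],s[9:]  1  'a'
   2  s[9:],s[14:]  0  ''
   3  s[14:],s[6:]  1  'b'
   4  s[6:],s[3:]  1  'b'
   5  s[3:],s[16:]  0  ''
   6  s[16:],s[8:]  2  'ca'
   7  s[8:],s[15:]  1  'c'
   8  s[15:],s[11:]  2  'cc'
   9  s[11:],s[12:]  1  'c'
  10  s[12:],s[0:]  2  'cf'
  11  s[0:],s[18:]  0  ''
  12  s[18:],s[5:]  1  'd'
  13  s[5:],s[7:]  1  'd'
  14  s[7:],s[2:]  0  ''
  15  s[2:],s[10:]  1  'e'
  16  s[10:],s[13:]  0  ''
  17  s[13:],s[4:]  1  'f'
  18  s[4:],s[1:]  1  'f'

n(n+1)/2 = 19·20/2 = 190
Σ LCP = 0 + 1 + 0 + 1 + 1 + 0 + 2 + 1 + 2 + 1 + 2 + 0 + 1 + 1 + 0 + 1 + 0 + 1 + 1 = 16
distinct = 190 − 16 = 174

174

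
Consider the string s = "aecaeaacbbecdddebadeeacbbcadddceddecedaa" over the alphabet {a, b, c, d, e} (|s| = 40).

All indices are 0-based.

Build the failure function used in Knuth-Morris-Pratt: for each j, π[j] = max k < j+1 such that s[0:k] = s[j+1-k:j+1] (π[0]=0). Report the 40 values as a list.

π[0] = 0
j=1 s[j]='e': π[1]=0 (border '')
j=2 s[j]='c': π[2]=0 (border '')
j=3 s[j]='a': π[3]=1 (border 'a')
j=4 s[j]='e': π[4]=2 (border 'ae')
j=5 s[j]='a': k: 2→0; π[5]=1 (border 'a')
j=6 s[j]='a': k: 1→0; π[6]=1 (border 'a')
j=7 s[j]='c': k: 1→0; π[7]=0 (border '')
j=8 s[j]='b': π[8]=0 (border '')
j=9 s[j]='b': π[9]=0 (border '')
j=10 s[j]='e': π[10]=0 (border '')
j=11 s[j]='c': π[11]=0 (border '')
j=12 s[j]='d': π[12]=0 (border '')
j=13 s[j]='d': π[13]=0 (border '')
j=14 s[j]='d': π[14]=0 (border '')
j=15 s[j]='e': π[15]=0 (border '')
j=16 s[j]='b': π[16]=0 (border '')
j=17 s[j]='a': π[17]=1 (border 'a')
j=18 s[j]='d': k: 1→0; π[18]=0 (border '')
j=19 s[j]='e': π[19]=0 (border '')
j=20 s[j]='e': π[20]=0 (border '')
j=21 s[j]='a': π[21]=1 (border 'a')
j=22 s[j]='c': k: 1→0; π[22]=0 (border '')
j=23 s[j]='b': π[23]=0 (border '')
j=24 s[j]='b': π[24]=0 (border '')
j=25 s[j]='c': π[25]=0 (border '')
j=26 s[j]='a': π[26]=1 (border 'a')
j=27 s[j]='d': k: 1→0; π[27]=0 (border '')
j=28 s[j]='d': π[28]=0 (border '')
j=29 s[j]='d': π[29]=0 (border '')
j=30 s[j]='c': π[30]=0 (border '')
j=31 s[j]='e': π[31]=0 (border '')
j=32 s[j]='d': π[32]=0 (border '')
j=33 s[j]='d': π[33]=0 (border '')
j=34 s[j]='e': π[34]=0 (border '')
j=35 s[j]='c': π[35]=0 (border '')
j=36 s[j]='e': π[36]=0 (border '')
j=37 s[j]='d': π[37]=0 (border '')
j=38 s[j]='a': π[38]=1 (border 'a')
j=39 s[j]='a': k: 1→0; π[39]=1 (border 'a')

[0, 0, 0, 1, 2, 1, 1, 0, 0, 0, 0, 0, 0, 0, 0, 0, 0, 1, 0, 0, 0, 1, 0, 0, 0, 0, 1, 0, 0, 0, 0, 0, 0, 0, 0, 0, 0, 0, 1, 1]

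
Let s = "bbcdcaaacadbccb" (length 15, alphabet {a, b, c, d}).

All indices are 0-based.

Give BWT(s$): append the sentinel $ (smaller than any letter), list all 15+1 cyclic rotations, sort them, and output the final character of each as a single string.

bcaacc$dbdacbbac

rank  rotation          last
    0  $bbcdcaaacadbccb  b
    1  aaacadbccb$bbcdc  c
    2  aacadbccb$bbcdca  a
    3  acadbccb$bbcdcaa  a
    4  adbccb$bbcdcaaac  c
    5  b$bbcdcaaacadbcc  c
    6  bbcdcaaacadbccb$  $
    7  bccb$bbcdcaaacad  d
    8  bcdcaaacadbccb$b  b
    9  caaacadbccb$bbcd  d
   10  cadbccb$bbcdcaaa  a
   11  cb$bbcdcaaacadbc  c
   12  ccb$bbcdcaaacadb  b
   13  cdcaaacadbccb$bb  b
   14  dbccb$bbcdcaaaca  a
   15  dcaaacadbccb$bbc  c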